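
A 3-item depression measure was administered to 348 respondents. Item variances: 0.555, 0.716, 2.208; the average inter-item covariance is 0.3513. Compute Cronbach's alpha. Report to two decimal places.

Σσᵢ² = 0.555 + 0.716 + 2.208 = 3.479
Sum of the 3 distinct covariances = 3 × 0.3513 = 1.0539
σ²_total = Σσᵢ² + 2·Σcov = 3.479 + 2 × 1.0539 = 5.5868
α = (3/2)·(1 − 3.479/5.5868) = 0.57

Cronbach's alpha = 0.57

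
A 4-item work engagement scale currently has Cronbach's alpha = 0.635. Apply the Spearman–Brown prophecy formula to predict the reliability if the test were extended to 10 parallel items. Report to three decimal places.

predicted reliability = 0.813

Length factor m = 10/4 = 2.5000
α' = m·α / (1 + (m−1)·α)
   = 10/4 × 0.635 / (1 + (10/4 − 1) × 0.635)
   = 1.5875 / 1.9525 = 0.813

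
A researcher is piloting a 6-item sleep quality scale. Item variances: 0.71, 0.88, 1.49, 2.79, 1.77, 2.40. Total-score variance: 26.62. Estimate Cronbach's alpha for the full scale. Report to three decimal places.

Σσ²ᵢ = 0.71 + 0.88 + 1.49 + 2.79 + 1.77 + 2.40 = 10.04
α = (k/(k−1))·(1 − Σσ²ᵢ/Var(T)) = (6/5)·(1 − 10.04/26.62) = 0.747

α = 0.747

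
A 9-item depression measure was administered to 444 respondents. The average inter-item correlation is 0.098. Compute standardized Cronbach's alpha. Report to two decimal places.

Standardized α = k·r̄ / (1 + (k−1)·r̄) = 9 × 0.098 / (1 + 8 × 0.098)
  = 0.8820 / 1.7840 = 0.49

standardized Cronbach's alpha = 0.49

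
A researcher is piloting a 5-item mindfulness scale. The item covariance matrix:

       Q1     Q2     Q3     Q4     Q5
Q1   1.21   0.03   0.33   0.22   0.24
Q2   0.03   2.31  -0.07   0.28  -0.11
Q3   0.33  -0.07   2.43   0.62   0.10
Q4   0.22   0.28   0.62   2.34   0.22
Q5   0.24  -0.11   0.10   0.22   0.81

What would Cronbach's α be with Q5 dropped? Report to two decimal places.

Remaining items: Q1, Q2, Q3, Q4 (k = 4).
Σσ²ᵢ = 1.21 + 2.31 + 2.43 + 2.34 = 8.29
total variance = 8.29 + 2 × 1.41 = 11.11
α (item deleted) = (4/3)·(1 − 8.29/11.11) = 0.34

Cronbach's α = 0.34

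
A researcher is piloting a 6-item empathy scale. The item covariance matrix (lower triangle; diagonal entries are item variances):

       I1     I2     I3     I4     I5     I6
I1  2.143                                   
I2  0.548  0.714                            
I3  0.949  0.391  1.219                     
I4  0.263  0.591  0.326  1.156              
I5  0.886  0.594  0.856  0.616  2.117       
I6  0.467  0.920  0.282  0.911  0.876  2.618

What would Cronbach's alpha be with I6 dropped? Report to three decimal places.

Remaining items: I1, I2, I3, I4, I5 (k = 5).
Σσ²ᵢ = 2.143 + 0.714 + 1.219 + 1.156 + 2.117 = 7.349
Var(T) = 7.349 + 2 × 6.020 = 19.389
α (item deleted) = (5/4)·(1 − 7.349/19.389) = 0.776

α = 0.776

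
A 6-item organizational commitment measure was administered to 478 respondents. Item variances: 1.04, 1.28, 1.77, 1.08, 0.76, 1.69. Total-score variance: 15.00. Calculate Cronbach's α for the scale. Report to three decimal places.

α = 0.590

ΣVar(i) = 1.04 + 1.28 + 1.77 + 1.08 + 0.76 + 1.69 = 7.62
α = (k/(k−1))·(1 − ΣVar(i)/Var(T)) = (6/5)·(1 − 7.62/15.00) = 0.590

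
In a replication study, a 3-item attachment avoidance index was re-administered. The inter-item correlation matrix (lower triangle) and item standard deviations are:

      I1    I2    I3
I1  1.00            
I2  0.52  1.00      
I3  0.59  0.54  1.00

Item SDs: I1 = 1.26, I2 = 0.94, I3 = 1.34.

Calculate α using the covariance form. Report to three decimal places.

α = 0.777

Σσ²ᵢ = 1.26² + 0.94² + 1.34² = 4.2668
Covariances σ_ij = r_ij · s_i · s_j:
  σ(I1,I2) = 0.52 × 1.26 × 0.94 = 0.6159
  σ(I1,I3) = 0.59 × 1.26 × 1.34 = 0.9962
  σ(I2,I3) = 0.54 × 0.94 × 1.34 = 0.6802
σ²_T = Σσ²ᵢ + 2·Σσ_ij = 4.2668 + 2 × 2.2923 = 8.8514
α = (3/2)·(1 − 4.2668/8.8514) = 0.777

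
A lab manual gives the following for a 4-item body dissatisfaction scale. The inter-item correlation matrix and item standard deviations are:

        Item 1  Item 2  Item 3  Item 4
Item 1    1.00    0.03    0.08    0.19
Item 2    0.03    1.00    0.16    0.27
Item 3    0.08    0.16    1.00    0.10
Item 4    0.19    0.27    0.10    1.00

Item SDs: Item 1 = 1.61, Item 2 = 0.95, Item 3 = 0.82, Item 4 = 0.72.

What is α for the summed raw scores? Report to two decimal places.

α = 0.32

Σσ²ᵢ = 1.61² + 0.95² + 0.82² + 0.72² = 4.6854
Covariances σ_ij = r_ij · s_i · s_j:
  σ(Item 1,Item 2) = 0.03 × 1.61 × 0.95 = 0.0459
  σ(Item 1,Item 3) = 0.08 × 1.61 × 0.82 = 0.1056
  σ(Item 1,Item 4) = 0.19 × 1.61 × 0.72 = 0.2202
  σ(Item 2,Item 3) = 0.16 × 0.95 × 0.82 = 0.1246
  σ(Item 2,Item 4) = 0.27 × 0.95 × 0.72 = 0.1847
  σ(Item 3,Item 4) = 0.10 × 0.82 × 0.72 = 0.0590
σ²_T = Σσ²ᵢ + 2·Σσ_ij = 4.6854 + 2 × 0.7400 = 6.1654
α = (4/3)·(1 − 4.6854/6.1654) = 0.32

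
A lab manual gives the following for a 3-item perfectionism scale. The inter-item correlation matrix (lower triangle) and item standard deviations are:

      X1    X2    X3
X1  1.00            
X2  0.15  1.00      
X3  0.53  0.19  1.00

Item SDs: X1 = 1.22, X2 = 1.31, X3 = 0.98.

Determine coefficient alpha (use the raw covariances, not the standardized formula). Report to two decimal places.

Σσ²ᵢ = 1.22² + 1.31² + 0.98² = 4.1649
Covariances σ_ij = r_ij · s_i · s_j:
  σ(X1,X2) = 0.15 × 1.22 × 1.31 = 0.2397
  σ(X1,X3) = 0.53 × 1.22 × 0.98 = 0.6337
  σ(X2,X3) = 0.19 × 1.31 × 0.98 = 0.2439
σ²_T = Σσ²ᵢ + 2·Σσ_ij = 4.1649 + 2 × 1.1173 = 6.3995
α = (3/2)·(1 − 4.1649/6.3995) = 0.52

coefficient alpha = 0.52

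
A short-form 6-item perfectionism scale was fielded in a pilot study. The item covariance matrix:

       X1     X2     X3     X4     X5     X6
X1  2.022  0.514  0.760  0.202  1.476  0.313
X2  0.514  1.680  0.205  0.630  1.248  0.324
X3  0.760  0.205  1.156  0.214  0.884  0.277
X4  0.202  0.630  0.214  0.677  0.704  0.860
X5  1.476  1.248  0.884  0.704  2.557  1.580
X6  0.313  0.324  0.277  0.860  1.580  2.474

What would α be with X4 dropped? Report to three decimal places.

Remaining items: X1, X2, X3, X5, X6 (k = 5).
sum of item variances = 2.022 + 1.680 + 1.156 + 2.557 + 2.474 = 9.889
σ²_T = 9.889 + 2 × 7.581 = 25.051
α (item deleted) = (5/4)·(1 − 9.889/25.051) = 0.757

α = 0.757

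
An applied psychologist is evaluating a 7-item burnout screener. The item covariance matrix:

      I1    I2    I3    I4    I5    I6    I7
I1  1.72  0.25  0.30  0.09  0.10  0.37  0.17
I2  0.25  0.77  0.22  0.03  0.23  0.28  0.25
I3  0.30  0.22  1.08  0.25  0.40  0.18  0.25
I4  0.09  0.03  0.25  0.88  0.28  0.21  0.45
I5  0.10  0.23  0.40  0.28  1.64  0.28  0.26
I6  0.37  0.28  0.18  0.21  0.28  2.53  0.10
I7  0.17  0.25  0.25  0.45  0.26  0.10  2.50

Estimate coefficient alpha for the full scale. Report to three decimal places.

ΣVar(i) = 1.72 + 0.77 + 1.08 + 0.88 + 1.64 + 2.53 + 2.50 = 11.12
Σ_{i<j} σ_ij = 4.95
σ²_total = 11.12 + 2 × 4.95 = 21.02
α = (k/(k−1))·(1 − ΣVar(i)/σ²_total) = (7/6)·(1 − 11.12/21.02) = 0.549

coefficient alpha = 0.549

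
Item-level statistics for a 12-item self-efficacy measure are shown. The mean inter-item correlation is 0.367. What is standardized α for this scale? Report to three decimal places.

α = 0.874

Standardized α = k·r̄ / (1 + (k−1)·r̄) = 12 × 0.367 / (1 + 11 × 0.367)
  = 4.4040 / 5.0370 = 0.874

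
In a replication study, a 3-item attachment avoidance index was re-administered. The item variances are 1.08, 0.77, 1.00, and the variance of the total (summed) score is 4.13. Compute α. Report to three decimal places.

sum of item variances = 1.08 + 0.77 + 1.00 = 2.85
α = (k/(k−1))·(1 − sum of item variances/σ²_T) = (3/2)·(1 − 2.85/4.13) = 0.465

α = 0.465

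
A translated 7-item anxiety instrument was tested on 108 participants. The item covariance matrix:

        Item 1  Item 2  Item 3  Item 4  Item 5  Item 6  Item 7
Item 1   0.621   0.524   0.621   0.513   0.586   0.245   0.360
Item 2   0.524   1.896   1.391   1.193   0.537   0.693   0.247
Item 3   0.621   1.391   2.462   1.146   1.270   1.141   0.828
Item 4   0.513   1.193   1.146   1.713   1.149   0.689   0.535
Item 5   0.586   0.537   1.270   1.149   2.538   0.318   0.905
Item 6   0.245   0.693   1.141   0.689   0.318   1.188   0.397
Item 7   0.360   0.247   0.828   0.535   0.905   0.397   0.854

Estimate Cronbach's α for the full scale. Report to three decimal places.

α = 0.852

Σσᵢ² = 0.621 + 1.896 + 2.462 + 1.713 + 2.538 + 1.188 + 0.854 = 11.272
Σ_{i<j} σ_ij = 15.288
σ²_T = 11.272 + 2 × 15.288 = 41.848
α = (k/(k−1))·(1 − Σσᵢ²/σ²_T) = (7/6)·(1 − 11.272/41.848) = 0.852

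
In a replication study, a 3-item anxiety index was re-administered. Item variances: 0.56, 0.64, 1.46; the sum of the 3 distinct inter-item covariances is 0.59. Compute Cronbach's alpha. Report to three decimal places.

ΣVar(i) = 0.56 + 0.64 + 1.46 = 2.66
Sum of distinct covariances = 0.59
σ²_total = ΣVar(i) + 2·Σcov = 2.66 + 2 × 0.59 = 3.84
α = (3/2)·(1 − 2.66/3.84) = 0.461

α = 0.461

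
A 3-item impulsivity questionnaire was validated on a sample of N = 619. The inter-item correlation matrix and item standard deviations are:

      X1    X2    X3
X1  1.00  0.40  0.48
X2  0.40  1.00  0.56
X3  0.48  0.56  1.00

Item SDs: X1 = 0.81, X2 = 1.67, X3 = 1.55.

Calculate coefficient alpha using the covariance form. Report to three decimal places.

coefficient alpha = 0.705

Σσ²ᵢ = 0.81² + 1.67² + 1.55² = 5.8475
Covariances σ_ij = r_ij · s_i · s_j:
  σ(X1,X2) = 0.40 × 0.81 × 1.67 = 0.5411
  σ(X1,X3) = 0.48 × 0.81 × 1.55 = 0.6026
  σ(X2,X3) = 0.56 × 1.67 × 1.55 = 1.4496
σ²_T = Σσ²ᵢ + 2·Σσ_ij = 5.8475 + 2 × 2.5933 = 11.0341
α = (3/2)·(1 − 5.8475/11.0341) = 0.705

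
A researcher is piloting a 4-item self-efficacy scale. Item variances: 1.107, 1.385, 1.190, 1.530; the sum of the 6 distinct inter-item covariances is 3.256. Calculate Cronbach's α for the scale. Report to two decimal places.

Σσᵢ² = 1.107 + 1.385 + 1.190 + 1.530 = 5.212
Sum of distinct covariances = 3.256
σ²_total = Σσᵢ² + 2·Σcov = 5.212 + 2 × 3.256 = 11.724
α = (4/3)·(1 − 5.212/11.724) = 0.74

Cronbach's α = 0.74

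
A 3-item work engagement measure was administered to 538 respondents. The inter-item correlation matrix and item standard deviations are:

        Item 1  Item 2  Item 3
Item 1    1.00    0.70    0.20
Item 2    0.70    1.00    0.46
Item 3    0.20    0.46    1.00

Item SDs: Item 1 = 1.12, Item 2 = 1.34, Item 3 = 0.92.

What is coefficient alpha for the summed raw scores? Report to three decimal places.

coefficient alpha = 0.725

Σσ²ᵢ = 1.12² + 1.34² + 0.92² = 3.8964
Covariances σ_ij = r_ij · s_i · s_j:
  σ(Item 1,Item 2) = 0.70 × 1.12 × 1.34 = 1.0506
  σ(Item 1,Item 3) = 0.20 × 1.12 × 0.92 = 0.2061
  σ(Item 2,Item 3) = 0.46 × 1.34 × 0.92 = 0.5671
σ²_T = Σσ²ᵢ + 2·Σσ_ij = 3.8964 + 2 × 1.8238 = 7.5440
α = (3/2)·(1 − 3.8964/7.5440) = 0.725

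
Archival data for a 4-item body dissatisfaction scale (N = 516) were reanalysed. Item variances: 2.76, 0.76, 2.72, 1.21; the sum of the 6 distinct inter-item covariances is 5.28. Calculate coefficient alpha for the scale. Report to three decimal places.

coefficient alpha = 0.782

Σσᵢ² = 2.76 + 0.76 + 2.72 + 1.21 = 7.45
Sum of distinct covariances = 5.28
Var(T) = Σσᵢ² + 2·Σcov = 7.45 + 2 × 5.28 = 18.01
α = (4/3)·(1 − 7.45/18.01) = 0.782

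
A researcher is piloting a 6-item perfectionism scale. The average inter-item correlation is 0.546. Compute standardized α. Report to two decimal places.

Standardized α = k·r̄ / (1 + (k−1)·r̄) = 6 × 0.546 / (1 + 5 × 0.546)
  = 3.2760 / 3.7300 = 0.88

standardized α = 0.88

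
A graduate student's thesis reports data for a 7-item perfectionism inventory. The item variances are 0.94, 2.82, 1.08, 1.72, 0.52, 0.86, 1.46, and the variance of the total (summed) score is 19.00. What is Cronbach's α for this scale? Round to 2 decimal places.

α = 0.59

Σσ²ᵢ = 0.94 + 2.82 + 1.08 + 1.72 + 0.52 + 0.86 + 1.46 = 9.40
α = (k/(k−1))·(1 − Σσ²ᵢ/Var(T)) = (7/6)·(1 − 9.40/19.00) = 0.59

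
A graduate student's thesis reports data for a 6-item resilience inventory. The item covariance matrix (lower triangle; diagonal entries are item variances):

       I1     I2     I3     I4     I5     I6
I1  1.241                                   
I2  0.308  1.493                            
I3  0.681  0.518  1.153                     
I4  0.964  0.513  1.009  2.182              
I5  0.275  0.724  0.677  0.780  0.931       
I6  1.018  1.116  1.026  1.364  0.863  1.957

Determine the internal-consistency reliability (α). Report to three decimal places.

α = 0.871

sum of item variances = 1.241 + 1.493 + 1.153 + 2.182 + 0.931 + 1.957 = 8.957
Σ_{i<j} σ_ij = 11.836
total variance = 8.957 + 2 × 11.836 = 32.629
α = (k/(k−1))·(1 − sum of item variances/total variance) = (6/5)·(1 − 8.957/32.629) = 0.871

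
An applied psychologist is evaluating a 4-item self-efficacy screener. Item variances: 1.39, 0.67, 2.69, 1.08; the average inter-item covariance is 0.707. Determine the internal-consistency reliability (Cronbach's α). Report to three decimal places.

Σσ²ᵢ = 1.39 + 0.67 + 2.69 + 1.08 = 5.83
Sum of the 6 distinct covariances = 6 × 0.707 = 4.242
Var(T) = Σσ²ᵢ + 2·Σcov = 5.83 + 2 × 4.242 = 14.314
α = (4/3)·(1 − 5.83/14.314) = 0.790

α = 0.790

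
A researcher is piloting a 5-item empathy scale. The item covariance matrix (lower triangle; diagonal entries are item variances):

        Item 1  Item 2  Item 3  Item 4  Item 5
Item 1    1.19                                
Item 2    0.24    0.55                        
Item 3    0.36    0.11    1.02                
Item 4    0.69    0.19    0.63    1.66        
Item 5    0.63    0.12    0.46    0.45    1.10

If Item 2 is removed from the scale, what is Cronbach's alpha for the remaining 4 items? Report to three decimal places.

α = 0.753

Remaining items: Item 1, Item 3, Item 4, Item 5 (k = 4).
Σσᵢ² = 1.19 + 1.02 + 1.66 + 1.10 = 4.97
total variance = 4.97 + 2 × 3.22 = 11.41
α (item deleted) = (4/3)·(1 − 4.97/11.41) = 0.753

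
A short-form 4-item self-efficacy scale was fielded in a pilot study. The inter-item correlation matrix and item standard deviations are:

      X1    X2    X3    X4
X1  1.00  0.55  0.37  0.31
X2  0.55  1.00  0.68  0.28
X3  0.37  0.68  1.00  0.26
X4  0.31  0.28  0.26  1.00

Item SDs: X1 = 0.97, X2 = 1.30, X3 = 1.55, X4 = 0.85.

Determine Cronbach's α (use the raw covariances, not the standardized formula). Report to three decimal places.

α = 0.734

Σσ²ᵢ = 0.97² + 1.30² + 1.55² + 0.85² = 5.7559
Covariances σ_ij = r_ij · s_i · s_j:
  σ(X1,X2) = 0.55 × 0.97 × 1.30 = 0.6935
  σ(X1,X3) = 0.37 × 0.97 × 1.55 = 0.5563
  σ(X1,X4) = 0.31 × 0.97 × 0.85 = 0.2556
  σ(X2,X3) = 0.68 × 1.30 × 1.55 = 1.3702
  σ(X2,X4) = 0.28 × 1.30 × 0.85 = 0.3094
  σ(X3,X4) = 0.26 × 1.55 × 0.85 = 0.3426
σ²_T = Σσ²ᵢ + 2·Σσ_ij = 5.7559 + 2 × 3.5276 = 12.8111
α = (4/3)·(1 − 5.7559/12.8111) = 0.734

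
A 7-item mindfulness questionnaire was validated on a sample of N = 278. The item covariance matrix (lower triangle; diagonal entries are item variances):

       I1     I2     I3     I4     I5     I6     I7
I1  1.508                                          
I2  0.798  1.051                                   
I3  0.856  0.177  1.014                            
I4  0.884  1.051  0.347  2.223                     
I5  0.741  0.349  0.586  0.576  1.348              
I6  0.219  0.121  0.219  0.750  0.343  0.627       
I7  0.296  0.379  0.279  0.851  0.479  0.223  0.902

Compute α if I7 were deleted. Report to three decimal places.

Remaining items: I1, I2, I3, I4, I5, I6 (k = 6).
Σσᵢ² = 1.508 + 1.051 + 1.014 + 2.223 + 1.348 + 0.627 = 7.771
σ²_total = 7.771 + 2 × 8.017 = 23.805
α (item deleted) = (6/5)·(1 − 7.771/23.805) = 0.808

α = 0.808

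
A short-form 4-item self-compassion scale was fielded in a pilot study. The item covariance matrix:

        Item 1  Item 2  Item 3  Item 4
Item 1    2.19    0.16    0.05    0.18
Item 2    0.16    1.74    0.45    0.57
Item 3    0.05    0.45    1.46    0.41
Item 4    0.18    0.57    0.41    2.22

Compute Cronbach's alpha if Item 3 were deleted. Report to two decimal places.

Remaining items: Item 1, Item 2, Item 4 (k = 3).
Σσ²ᵢ = 2.19 + 1.74 + 2.22 = 6.15
σ²_T = 6.15 + 2 × 0.91 = 7.97
α (item deleted) = (3/2)·(1 − 6.15/7.97) = 0.34

Cronbach's alpha = 0.34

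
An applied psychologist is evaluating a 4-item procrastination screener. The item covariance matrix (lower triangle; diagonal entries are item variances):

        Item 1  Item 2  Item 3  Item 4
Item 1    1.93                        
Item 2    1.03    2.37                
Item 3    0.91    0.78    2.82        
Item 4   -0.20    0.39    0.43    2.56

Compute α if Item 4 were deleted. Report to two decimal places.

Remaining items: Item 1, Item 2, Item 3 (k = 3).
sum of item variances = 1.93 + 2.37 + 2.82 = 7.12
total variance = 7.12 + 2 × 2.72 = 12.56
α (item deleted) = (3/2)·(1 − 7.12/12.56) = 0.65

α = 0.65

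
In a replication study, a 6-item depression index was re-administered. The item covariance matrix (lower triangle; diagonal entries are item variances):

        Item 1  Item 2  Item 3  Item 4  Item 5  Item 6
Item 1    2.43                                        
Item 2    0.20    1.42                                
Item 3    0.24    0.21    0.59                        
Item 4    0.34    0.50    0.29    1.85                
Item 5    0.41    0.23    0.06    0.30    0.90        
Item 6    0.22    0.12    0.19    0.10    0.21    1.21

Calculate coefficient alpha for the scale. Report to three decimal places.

sum of item variances = 2.43 + 1.42 + 0.59 + 1.85 + 0.90 + 1.21 = 8.40
Sum of the distinct covariances = 3.62
σ²_total = 8.40 + 2 × 3.62 = 15.64
α = (k/(k−1))·(1 − sum of item variances/σ²_total) = (6/5)·(1 − 8.40/15.64) = 0.555

coefficient alpha = 0.555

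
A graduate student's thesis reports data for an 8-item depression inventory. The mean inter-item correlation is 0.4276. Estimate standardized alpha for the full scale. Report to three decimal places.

standardized alpha = 0.857

Standardized α = k·r̄ / (1 + (k−1)·r̄) = 8 × 0.4276 / (1 + 7 × 0.4276)
  = 3.4208 / 3.9932 = 0.857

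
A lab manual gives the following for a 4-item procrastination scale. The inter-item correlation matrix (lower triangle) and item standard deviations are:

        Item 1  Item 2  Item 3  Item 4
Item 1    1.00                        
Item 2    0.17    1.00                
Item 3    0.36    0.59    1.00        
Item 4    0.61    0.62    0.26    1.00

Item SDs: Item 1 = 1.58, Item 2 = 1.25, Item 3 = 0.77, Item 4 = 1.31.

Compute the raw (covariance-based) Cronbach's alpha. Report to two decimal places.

Σσ²ᵢ = 1.58² + 1.25² + 0.77² + 1.31² = 6.3679
Covariances σ_ij = r_ij · s_i · s_j:
  σ(Item 1,Item 2) = 0.17 × 1.58 × 1.25 = 0.3357
  σ(Item 1,Item 3) = 0.36 × 1.58 × 0.77 = 0.4380
  σ(Item 1,Item 4) = 0.61 × 1.58 × 1.31 = 1.2626
  σ(Item 2,Item 3) = 0.59 × 1.25 × 0.77 = 0.5679
  σ(Item 2,Item 4) = 0.62 × 1.25 × 1.31 = 1.0152
  σ(Item 3,Item 4) = 0.26 × 0.77 × 1.31 = 0.2623
σ²_T = Σσ²ᵢ + 2·Σσ_ij = 6.3679 + 2 × 3.8817 = 14.1313
α = (4/3)·(1 − 6.3679/14.1313) = 0.73

Cronbach's alpha = 0.73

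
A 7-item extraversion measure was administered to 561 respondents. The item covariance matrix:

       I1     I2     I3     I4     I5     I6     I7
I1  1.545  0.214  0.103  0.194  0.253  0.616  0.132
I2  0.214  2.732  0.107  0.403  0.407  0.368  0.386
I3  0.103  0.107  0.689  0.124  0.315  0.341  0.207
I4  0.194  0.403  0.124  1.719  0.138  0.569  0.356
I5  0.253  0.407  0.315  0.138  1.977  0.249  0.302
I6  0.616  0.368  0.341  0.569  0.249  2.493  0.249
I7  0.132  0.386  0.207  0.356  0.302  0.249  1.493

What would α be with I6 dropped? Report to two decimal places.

α = 0.50

Remaining items: I1, I2, I3, I4, I5, I7 (k = 6).
Σσ²ᵢ = 1.545 + 2.732 + 0.689 + 1.719 + 1.977 + 1.493 = 10.155
total variance = 10.155 + 2 × 3.641 = 17.437
α (item deleted) = (6/5)·(1 − 10.155/17.437) = 0.50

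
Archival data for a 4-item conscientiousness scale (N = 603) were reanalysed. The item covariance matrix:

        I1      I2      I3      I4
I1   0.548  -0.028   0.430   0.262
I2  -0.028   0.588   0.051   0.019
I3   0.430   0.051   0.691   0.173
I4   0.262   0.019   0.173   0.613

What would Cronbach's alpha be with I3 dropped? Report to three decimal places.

Cronbach's alpha = 0.337

Remaining items: I1, I2, I4 (k = 3).
Σσᵢ² = 0.548 + 0.588 + 0.613 = 1.749
σ²_T = 1.749 + 2 × 0.253 = 2.255
α (item deleted) = (3/2)·(1 − 1.749/2.255) = 0.337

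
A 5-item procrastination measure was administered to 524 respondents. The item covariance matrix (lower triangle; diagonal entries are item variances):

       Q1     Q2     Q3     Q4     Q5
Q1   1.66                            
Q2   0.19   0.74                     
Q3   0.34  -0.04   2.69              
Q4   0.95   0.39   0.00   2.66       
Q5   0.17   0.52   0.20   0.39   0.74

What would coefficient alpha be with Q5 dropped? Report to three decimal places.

Remaining items: Q1, Q2, Q3, Q4 (k = 4).
ΣVar(i) = 1.66 + 0.74 + 2.69 + 2.66 = 7.75
Var(T) = 7.75 + 2 × 1.83 = 11.41
α (item deleted) = (4/3)·(1 − 7.75/11.41) = 0.428

α = 0.428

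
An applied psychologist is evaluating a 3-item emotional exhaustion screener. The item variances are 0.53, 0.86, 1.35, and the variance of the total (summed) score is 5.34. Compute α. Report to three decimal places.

sum of item variances = 0.53 + 0.86 + 1.35 = 2.74
α = (k/(k−1))·(1 − sum of item variances/Var(T)) = (3/2)·(1 − 2.74/5.34) = 0.730

α = 0.730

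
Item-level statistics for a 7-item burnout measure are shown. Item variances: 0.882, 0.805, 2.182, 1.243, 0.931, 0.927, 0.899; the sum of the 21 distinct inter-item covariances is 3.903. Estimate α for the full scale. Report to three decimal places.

α = 0.581

ΣVar(i) = 0.882 + 0.805 + 2.182 + 1.243 + 0.931 + 0.927 + 0.899 = 7.869
Sum of distinct covariances = 3.903
σ²_T = ΣVar(i) + 2·Σcov = 7.869 + 2 × 3.903 = 15.675
α = (7/6)·(1 − 7.869/15.675) = 0.581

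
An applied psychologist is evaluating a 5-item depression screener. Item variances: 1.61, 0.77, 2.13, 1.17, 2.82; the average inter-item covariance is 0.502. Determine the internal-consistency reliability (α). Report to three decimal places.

Σσ²ᵢ = 1.61 + 0.77 + 2.13 + 1.17 + 2.82 = 8.50
Sum of the 10 distinct covariances = 10 × 0.502 = 5.020
total variance = Σσ²ᵢ + 2·Σcov = 8.50 + 2 × 5.020 = 18.540
α = (5/4)·(1 − 8.50/18.540) = 0.677

α = 0.677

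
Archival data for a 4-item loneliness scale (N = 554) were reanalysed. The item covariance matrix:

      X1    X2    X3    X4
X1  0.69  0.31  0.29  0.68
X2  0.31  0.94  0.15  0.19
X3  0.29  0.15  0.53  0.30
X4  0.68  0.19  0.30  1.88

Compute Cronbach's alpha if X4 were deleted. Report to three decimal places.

Cronbach's alpha = 0.615

Remaining items: X1, X2, X3 (k = 3).
Σσᵢ² = 0.69 + 0.94 + 0.53 = 2.16
total variance = 2.16 + 2 × 0.75 = 3.66
α (item deleted) = (3/2)·(1 − 2.16/3.66) = 0.615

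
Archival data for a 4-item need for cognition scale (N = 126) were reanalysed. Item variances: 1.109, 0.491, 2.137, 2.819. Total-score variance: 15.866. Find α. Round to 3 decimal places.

α = 0.782

sum of item variances = 1.109 + 0.491 + 2.137 + 2.819 = 6.556
α = (k/(k−1))·(1 − sum of item variances/Var(T)) = (4/3)·(1 − 6.556/15.866) = 0.782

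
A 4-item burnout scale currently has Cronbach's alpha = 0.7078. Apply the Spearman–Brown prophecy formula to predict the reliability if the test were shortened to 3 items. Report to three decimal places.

Length factor m = 3/4 = 0.7500
α' = m·α / (1 − (1−m)·α)
   = 3/4 × 0.7078 / (1 − (1 − 3/4) × 0.7078)
   = 0.5309 / 0.8231 = 0.645

predicted reliability = 0.645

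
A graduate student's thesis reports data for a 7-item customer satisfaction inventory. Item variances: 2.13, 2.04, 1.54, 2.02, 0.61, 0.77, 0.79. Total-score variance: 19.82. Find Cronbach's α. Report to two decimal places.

α = 0.58

Σσᵢ² = 2.13 + 2.04 + 1.54 + 2.02 + 0.61 + 0.77 + 0.79 = 9.90
α = (k/(k−1))·(1 − Σσᵢ²/σ²_T) = (7/6)·(1 − 9.90/19.82) = 0.58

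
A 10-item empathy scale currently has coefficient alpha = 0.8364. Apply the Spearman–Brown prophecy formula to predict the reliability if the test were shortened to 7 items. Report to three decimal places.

Length factor m = 7/10 = 0.7000
α' = m·α / (1 − (1−m)·α)
   = 7/10 × 0.8364 / (1 − (1 − 7/10) × 0.8364)
   = 0.5855 / 0.7491 = 0.782

predicted reliability = 0.782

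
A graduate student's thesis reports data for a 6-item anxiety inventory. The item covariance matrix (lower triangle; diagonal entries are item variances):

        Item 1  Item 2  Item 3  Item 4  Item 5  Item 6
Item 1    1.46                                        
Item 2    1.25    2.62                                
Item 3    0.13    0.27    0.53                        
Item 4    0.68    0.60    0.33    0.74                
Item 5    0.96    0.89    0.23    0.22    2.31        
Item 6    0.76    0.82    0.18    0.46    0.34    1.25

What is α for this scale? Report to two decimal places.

sum of item variances = 1.46 + 2.62 + 0.53 + 0.74 + 2.31 + 1.25 = 8.91
Sum of off-diagonal covariances = 8.12
total variance = 8.91 + 2 × 8.12 = 25.15
α = (k/(k−1))·(1 − sum of item variances/total variance) = (6/5)·(1 − 8.91/25.15) = 0.77

α = 0.77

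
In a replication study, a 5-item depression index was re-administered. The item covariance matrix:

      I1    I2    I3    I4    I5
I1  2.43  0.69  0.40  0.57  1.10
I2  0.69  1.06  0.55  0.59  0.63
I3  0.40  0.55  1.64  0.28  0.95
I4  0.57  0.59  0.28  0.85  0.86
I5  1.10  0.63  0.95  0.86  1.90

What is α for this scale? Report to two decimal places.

Σσ²ᵢ = 2.43 + 1.06 + 1.64 + 0.85 + 1.90 = 7.88
Sum of off-diagonal covariances = 6.62
total variance = 7.88 + 2 × 6.62 = 21.12
α = (k/(k−1))·(1 − Σσ²ᵢ/total variance) = (5/4)·(1 − 7.88/21.12) = 0.78

α = 0.78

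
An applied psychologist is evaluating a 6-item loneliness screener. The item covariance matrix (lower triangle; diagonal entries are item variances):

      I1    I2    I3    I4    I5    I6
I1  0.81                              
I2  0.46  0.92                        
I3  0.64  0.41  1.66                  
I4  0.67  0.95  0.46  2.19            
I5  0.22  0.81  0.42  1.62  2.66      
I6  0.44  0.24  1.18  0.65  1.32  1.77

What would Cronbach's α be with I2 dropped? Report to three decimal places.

Remaining items: I1, I3, I4, I5, I6 (k = 5).
Σσᵢ² = 0.81 + 1.66 + 2.19 + 2.66 + 1.77 = 9.09
total variance = 9.09 + 2 × 7.62 = 24.33
α (item deleted) = (5/4)·(1 − 9.09/24.33) = 0.783

α = 0.783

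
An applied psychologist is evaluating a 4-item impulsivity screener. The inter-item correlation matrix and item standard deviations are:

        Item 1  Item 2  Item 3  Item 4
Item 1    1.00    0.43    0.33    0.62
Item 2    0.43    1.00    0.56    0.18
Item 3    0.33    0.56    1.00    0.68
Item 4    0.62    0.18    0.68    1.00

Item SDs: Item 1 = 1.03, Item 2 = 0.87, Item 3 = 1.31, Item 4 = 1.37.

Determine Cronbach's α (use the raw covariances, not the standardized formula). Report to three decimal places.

Σσ²ᵢ = 1.03² + 0.87² + 1.31² + 1.37² = 5.4108
Covariances σ_ij = r_ij · s_i · s_j:
  σ(Item 1,Item 2) = 0.43 × 1.03 × 0.87 = 0.3853
  σ(Item 1,Item 3) = 0.33 × 1.03 × 1.31 = 0.4453
  σ(Item 1,Item 4) = 0.62 × 1.03 × 1.37 = 0.8749
  σ(Item 2,Item 3) = 0.56 × 0.87 × 1.31 = 0.6382
  σ(Item 2,Item 4) = 0.18 × 0.87 × 1.37 = 0.2145
  σ(Item 3,Item 4) = 0.68 × 1.31 × 1.37 = 1.2204
σ²_T = Σσ²ᵢ + 2·Σσ_ij = 5.4108 + 2 × 3.7786 = 12.9680
α = (4/3)·(1 − 5.4108/12.9680) = 0.777

Cronbach's α = 0.777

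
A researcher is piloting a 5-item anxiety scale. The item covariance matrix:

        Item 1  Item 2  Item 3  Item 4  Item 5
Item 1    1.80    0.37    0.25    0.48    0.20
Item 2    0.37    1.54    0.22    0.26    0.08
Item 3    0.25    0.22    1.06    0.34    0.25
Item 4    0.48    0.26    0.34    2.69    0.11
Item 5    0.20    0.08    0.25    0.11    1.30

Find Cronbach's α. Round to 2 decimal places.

α = 0.47

Σσᵢ² = 1.80 + 1.54 + 1.06 + 2.69 + 1.30 = 8.39
Σ_{i<j} σ_ij = 2.56
σ²_total = 8.39 + 2 × 2.56 = 13.51
α = (k/(k−1))·(1 − Σσᵢ²/σ²_total) = (5/4)·(1 − 8.39/13.51) = 0.47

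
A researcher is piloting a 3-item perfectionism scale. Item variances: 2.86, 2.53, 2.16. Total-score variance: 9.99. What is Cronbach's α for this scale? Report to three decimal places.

Σσ²ᵢ = 2.86 + 2.53 + 2.16 = 7.55
α = (k/(k−1))·(1 − Σσ²ᵢ/Var(T)) = (3/2)·(1 − 7.55/9.99) = 0.366

Cronbach's α = 0.366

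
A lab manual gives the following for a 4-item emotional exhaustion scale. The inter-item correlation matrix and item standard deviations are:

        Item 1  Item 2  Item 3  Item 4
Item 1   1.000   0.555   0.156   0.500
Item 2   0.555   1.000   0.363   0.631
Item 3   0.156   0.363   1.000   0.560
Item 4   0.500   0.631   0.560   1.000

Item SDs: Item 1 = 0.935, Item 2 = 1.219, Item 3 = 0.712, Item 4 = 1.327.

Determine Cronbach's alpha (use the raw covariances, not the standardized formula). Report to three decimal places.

Cronbach's alpha = 0.776

Σσ²ᵢ = 0.935² + 1.219² + 0.712² + 1.327² = 4.6281
Covariances σ_ij = r_ij · s_i · s_j:
  σ(Item 1,Item 2) = 0.555 × 0.935 × 1.219 = 0.6326
  σ(Item 1,Item 3) = 0.156 × 0.935 × 0.712 = 0.1039
  σ(Item 1,Item 4) = 0.500 × 0.935 × 1.327 = 0.6204
  σ(Item 2,Item 3) = 0.363 × 1.219 × 0.712 = 0.3151
  σ(Item 2,Item 4) = 0.631 × 1.219 × 1.327 = 1.0207
  σ(Item 3,Item 4) = 0.560 × 0.712 × 1.327 = 0.5291
σ²_T = Σσ²ᵢ + 2·Σσ_ij = 4.6281 + 2 × 3.2218 = 11.0717
α = (4/3)·(1 − 4.6281/11.0717) = 0.776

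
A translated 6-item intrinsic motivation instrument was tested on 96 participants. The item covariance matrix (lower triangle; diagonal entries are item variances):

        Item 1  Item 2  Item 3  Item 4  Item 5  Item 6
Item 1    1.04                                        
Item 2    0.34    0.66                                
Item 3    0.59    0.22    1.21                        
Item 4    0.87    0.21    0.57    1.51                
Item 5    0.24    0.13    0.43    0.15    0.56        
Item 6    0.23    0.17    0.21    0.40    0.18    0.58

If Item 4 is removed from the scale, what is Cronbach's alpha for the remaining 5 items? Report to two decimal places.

Remaining items: Item 1, Item 2, Item 3, Item 5, Item 6 (k = 5).
sum of item variances = 1.04 + 0.66 + 1.21 + 0.56 + 0.58 = 4.05
σ²_total = 4.05 + 2 × 2.74 = 9.53
α (item deleted) = (5/4)·(1 − 4.05/9.53) = 0.72

α = 0.72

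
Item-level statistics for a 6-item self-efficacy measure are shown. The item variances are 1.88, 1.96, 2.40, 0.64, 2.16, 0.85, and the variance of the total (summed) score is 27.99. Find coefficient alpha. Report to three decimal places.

coefficient alpha = 0.776

ΣVar(i) = 1.88 + 1.96 + 2.40 + 0.64 + 2.16 + 0.85 = 9.89
α = (k/(k−1))·(1 − ΣVar(i)/Var(T)) = (6/5)·(1 − 9.89/27.99) = 0.776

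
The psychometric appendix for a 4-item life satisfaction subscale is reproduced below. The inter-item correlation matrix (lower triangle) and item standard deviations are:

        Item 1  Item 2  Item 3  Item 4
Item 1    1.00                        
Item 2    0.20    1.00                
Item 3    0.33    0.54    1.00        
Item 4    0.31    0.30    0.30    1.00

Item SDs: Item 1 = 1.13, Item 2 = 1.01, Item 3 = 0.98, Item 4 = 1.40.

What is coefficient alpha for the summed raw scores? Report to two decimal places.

coefficient alpha = 0.65

Σσ²ᵢ = 1.13² + 1.01² + 0.98² + 1.40² = 5.2174
Covariances σ_ij = r_ij · s_i · s_j:
  σ(Item 1,Item 2) = 0.20 × 1.13 × 1.01 = 0.2283
  σ(Item 1,Item 3) = 0.33 × 1.13 × 0.98 = 0.3654
  σ(Item 1,Item 4) = 0.31 × 1.13 × 1.40 = 0.4904
  σ(Item 2,Item 3) = 0.54 × 1.01 × 0.98 = 0.5345
  σ(Item 2,Item 4) = 0.30 × 1.01 × 1.40 = 0.4242
  σ(Item 3,Item 4) = 0.30 × 0.98 × 1.40 = 0.4116
σ²_T = Σσ²ᵢ + 2·Σσ_ij = 5.2174 + 2 × 2.4544 = 10.1262
α = (4/3)·(1 − 5.2174/10.1262) = 0.65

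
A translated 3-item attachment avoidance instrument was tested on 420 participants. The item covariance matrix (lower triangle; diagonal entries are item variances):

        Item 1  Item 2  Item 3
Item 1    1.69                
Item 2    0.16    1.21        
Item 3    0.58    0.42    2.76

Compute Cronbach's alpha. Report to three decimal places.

Σσ²ᵢ = 1.69 + 1.21 + 2.76 = 5.66
Sum of off-diagonal covariances = 1.16
σ²_T = 5.66 + 2 × 1.16 = 7.98
α = (k/(k−1))·(1 − Σσ²ᵢ/σ²_T) = (3/2)·(1 − 5.66/7.98) = 0.436

α = 0.436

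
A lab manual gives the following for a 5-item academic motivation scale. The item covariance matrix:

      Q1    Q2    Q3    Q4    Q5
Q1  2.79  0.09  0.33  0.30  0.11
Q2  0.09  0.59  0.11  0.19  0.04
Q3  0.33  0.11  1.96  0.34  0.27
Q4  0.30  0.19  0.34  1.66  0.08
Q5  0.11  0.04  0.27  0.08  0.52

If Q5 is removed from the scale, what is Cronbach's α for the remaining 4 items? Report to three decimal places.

Remaining items: Q1, Q2, Q3, Q4 (k = 4).
sum of item variances = 2.79 + 0.59 + 1.96 + 1.66 = 7.00
σ²_T = 7.00 + 2 × 1.36 = 9.72
α (item deleted) = (4/3)·(1 − 7.00/9.72) = 0.373

α = 0.373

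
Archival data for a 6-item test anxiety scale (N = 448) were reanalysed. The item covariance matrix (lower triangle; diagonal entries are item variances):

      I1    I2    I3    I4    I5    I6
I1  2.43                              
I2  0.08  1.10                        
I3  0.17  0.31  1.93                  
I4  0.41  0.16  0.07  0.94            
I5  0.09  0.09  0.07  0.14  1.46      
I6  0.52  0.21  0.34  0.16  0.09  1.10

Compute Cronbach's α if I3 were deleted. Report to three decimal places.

α = 0.446

Remaining items: I1, I2, I4, I5, I6 (k = 5).
sum of item variances = 2.43 + 1.10 + 0.94 + 1.46 + 1.10 = 7.03
σ²_T = 7.03 + 2 × 1.95 = 10.93
α (item deleted) = (5/4)·(1 − 7.03/10.93) = 0.446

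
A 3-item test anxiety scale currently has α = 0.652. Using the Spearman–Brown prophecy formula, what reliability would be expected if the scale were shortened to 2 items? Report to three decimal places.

Length factor m = 2/3 = 0.6667
α' = m·α / (1 − (1−m)·α)
   = 2/3 × 0.652 / (1 − (1 − 2/3) × 0.652)
   = 0.4347 / 0.7827 = 0.555

predicted reliability = 0.555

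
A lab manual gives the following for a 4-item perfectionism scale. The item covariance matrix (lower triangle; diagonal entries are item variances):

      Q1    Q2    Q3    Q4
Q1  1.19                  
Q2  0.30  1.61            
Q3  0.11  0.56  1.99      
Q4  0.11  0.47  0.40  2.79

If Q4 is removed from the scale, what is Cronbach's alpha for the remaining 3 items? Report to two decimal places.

Cronbach's alpha = 0.43

Remaining items: Q1, Q2, Q3 (k = 3).
ΣVar(i) = 1.19 + 1.61 + 1.99 = 4.79
σ²_T = 4.79 + 2 × 0.97 = 6.73
α (item deleted) = (3/2)·(1 − 4.79/6.73) = 0.43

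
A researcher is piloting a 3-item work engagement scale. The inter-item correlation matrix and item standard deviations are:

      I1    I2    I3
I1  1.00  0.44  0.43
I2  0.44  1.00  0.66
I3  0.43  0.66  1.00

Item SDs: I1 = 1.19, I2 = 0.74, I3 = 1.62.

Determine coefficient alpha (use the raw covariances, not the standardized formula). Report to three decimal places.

Σσ²ᵢ = 1.19² + 0.74² + 1.62² = 4.5881
Covariances σ_ij = r_ij · s_i · s_j:
  σ(I1,I2) = 0.44 × 1.19 × 0.74 = 0.3875
  σ(I1,I3) = 0.43 × 1.19 × 1.62 = 0.8290
  σ(I2,I3) = 0.66 × 0.74 × 1.62 = 0.7912
σ²_T = Σσ²ᵢ + 2·Σσ_ij = 4.5881 + 2 × 2.0077 = 8.6035
α = (3/2)·(1 − 4.5881/8.6035) = 0.700

α = 0.700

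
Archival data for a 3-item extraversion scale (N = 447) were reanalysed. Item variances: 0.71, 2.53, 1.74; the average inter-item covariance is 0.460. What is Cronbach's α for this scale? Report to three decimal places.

α = 0.535

sum of item variances = 0.71 + 2.53 + 1.74 = 4.98
Sum of the 3 distinct covariances = 3 × 0.460 = 1.380
σ²_total = sum of item variances + 2·Σcov = 4.98 + 2 × 1.380 = 7.740
α = (3/2)·(1 − 4.98/7.740) = 0.535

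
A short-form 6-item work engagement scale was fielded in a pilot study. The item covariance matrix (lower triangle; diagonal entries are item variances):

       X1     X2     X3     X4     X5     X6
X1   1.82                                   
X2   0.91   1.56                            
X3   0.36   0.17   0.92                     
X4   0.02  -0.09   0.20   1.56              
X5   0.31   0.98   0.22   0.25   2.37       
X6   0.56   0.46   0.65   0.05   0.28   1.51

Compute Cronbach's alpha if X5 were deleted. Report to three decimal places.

Cronbach's alpha = 0.590

Remaining items: X1, X2, X3, X4, X6 (k = 5).
Σσ²ᵢ = 1.82 + 1.56 + 0.92 + 1.56 + 1.51 = 7.37
σ²_T = 7.37 + 2 × 3.29 = 13.95
α (item deleted) = (5/4)·(1 − 7.37/13.95) = 0.590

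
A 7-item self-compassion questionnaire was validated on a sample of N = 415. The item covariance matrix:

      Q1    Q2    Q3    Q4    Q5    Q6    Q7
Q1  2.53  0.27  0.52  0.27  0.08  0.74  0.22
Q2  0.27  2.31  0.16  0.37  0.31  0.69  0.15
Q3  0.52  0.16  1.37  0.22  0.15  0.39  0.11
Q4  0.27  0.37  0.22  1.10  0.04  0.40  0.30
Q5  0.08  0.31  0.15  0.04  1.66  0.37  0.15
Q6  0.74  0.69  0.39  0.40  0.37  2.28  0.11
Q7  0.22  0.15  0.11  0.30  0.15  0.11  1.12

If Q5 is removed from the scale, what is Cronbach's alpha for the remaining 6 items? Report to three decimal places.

Remaining items: Q1, Q2, Q3, Q4, Q6, Q7 (k = 6).
ΣVar(i) = 2.53 + 2.31 + 1.37 + 1.10 + 2.28 + 1.12 = 10.71
Var(T) = 10.71 + 2 × 4.92 = 20.55
α (item deleted) = (6/5)·(1 − 10.71/20.55) = 0.575

Cronbach's alpha = 0.575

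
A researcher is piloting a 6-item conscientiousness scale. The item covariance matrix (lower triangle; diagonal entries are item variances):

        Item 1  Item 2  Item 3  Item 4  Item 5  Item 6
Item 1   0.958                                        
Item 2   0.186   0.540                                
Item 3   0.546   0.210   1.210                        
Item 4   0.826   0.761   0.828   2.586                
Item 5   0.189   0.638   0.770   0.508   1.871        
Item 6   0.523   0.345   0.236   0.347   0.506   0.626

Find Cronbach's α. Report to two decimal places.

Σσ²ᵢ = 0.958 + 0.540 + 1.210 + 2.586 + 1.871 + 0.626 = 7.791
Σ_{i<j} σ_ij = 7.419
σ²_T = 7.791 + 2 × 7.419 = 22.629
α = (k/(k−1))·(1 − Σσ²ᵢ/σ²_T) = (6/5)·(1 − 7.791/22.629) = 0.79

Cronbach's α = 0.79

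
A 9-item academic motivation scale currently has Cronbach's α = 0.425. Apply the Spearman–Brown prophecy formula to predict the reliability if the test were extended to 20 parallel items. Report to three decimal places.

predicted reliability = 0.622

Length factor m = 20/9 = 2.2222
α' = m·α / (1 + (m−1)·α)
   = 20/9 × 0.425 / (1 + (20/9 − 1) × 0.425)
   = 0.9444 / 1.5194 = 0.622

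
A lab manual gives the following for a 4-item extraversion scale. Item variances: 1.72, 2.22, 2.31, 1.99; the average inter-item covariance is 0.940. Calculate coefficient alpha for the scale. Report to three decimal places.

α = 0.770

Σσ²ᵢ = 1.72 + 2.22 + 2.31 + 1.99 = 8.24
Sum of the 6 distinct covariances = 6 × 0.940 = 5.640
Var(T) = Σσ²ᵢ + 2·Σcov = 8.24 + 2 × 5.640 = 19.520
α = (4/3)·(1 − 8.24/19.520) = 0.770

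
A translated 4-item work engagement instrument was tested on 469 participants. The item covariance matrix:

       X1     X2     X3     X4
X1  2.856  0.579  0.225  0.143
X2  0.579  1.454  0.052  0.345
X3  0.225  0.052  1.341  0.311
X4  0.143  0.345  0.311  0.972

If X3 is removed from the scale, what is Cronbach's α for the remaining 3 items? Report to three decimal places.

Remaining items: X1, X2, X4 (k = 3).
ΣVar(i) = 2.856 + 1.454 + 0.972 = 5.282
σ²_T = 5.282 + 2 × 1.067 = 7.416
α (item deleted) = (3/2)·(1 − 5.282/7.416) = 0.432

α = 0.432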